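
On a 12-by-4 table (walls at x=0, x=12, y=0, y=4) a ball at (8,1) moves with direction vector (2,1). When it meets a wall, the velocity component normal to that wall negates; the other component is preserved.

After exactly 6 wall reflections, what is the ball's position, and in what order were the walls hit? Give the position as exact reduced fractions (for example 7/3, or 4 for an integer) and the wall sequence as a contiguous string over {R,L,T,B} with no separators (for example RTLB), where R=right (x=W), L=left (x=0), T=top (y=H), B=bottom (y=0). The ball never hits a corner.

1. t=2 → R at (12,3); v=(-2,1)
2. t=1 → T at (10,4); v=(-2,-1)
3. t=4 → B at (2,0); v=(-2,1)
4. t=1 → L at (0,1); v=(2,1)
5. t=3 → T at (6,4); v=(2,-1)
6. t=3 → R at (12,1); v=(-2,-1)

Final position: (12,1)
Wall sequence: RTBLTR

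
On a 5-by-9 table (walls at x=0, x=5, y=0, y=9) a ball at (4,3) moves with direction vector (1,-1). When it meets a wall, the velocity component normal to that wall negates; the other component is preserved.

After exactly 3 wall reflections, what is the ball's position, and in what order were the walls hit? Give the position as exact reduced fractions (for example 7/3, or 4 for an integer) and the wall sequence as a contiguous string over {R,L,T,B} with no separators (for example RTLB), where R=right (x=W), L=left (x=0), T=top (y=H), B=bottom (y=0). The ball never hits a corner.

Final position: (0,3)
Wall sequence: RBL

1. t=1 → R at (5,2); v=(-1,-1)
2. t=2 → B at (3,0); v=(-1,1)
3. t=3 → L at (0,3); v=(1,1)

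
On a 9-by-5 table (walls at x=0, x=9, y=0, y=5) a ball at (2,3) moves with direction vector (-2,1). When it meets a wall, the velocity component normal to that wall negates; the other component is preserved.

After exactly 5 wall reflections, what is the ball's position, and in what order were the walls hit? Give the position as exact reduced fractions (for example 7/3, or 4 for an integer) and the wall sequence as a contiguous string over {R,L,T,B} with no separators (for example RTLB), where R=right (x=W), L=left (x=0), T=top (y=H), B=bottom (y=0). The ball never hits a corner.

1. t=1 → L at (0,4); v=(2,1)
2. t=1 → T at (2,5); v=(2,-1)
3. t=7/2 → R at (9,3/2); v=(-2,-1)
4. t=3/2 → B at (6,0); v=(-2,1)
5. t=3 → L at (0,3); v=(2,1)

Final position: (0,3)
Wall sequence: LTRBL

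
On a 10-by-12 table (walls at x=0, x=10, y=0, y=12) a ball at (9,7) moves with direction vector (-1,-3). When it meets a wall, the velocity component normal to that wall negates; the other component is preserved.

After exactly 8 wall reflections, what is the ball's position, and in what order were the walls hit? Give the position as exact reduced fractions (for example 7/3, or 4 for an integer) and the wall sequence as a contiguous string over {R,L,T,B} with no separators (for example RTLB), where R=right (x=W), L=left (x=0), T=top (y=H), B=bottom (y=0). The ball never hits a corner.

Final position: (20/3,12)
Wall sequence: BTLBTBRT

1. t=7/3 → B at (20/3,0); v=(-1,3)
2. t=4 → T at (8/3,12); v=(-1,-3)
3. t=8/3 → L at (0,4); v=(1,-3)
4. t=4/3 → B at (4/3,0); v=(1,3)
5. t=4 → T at (16/3,12); v=(1,-3)
6. t=4 → B at (28/3,0); v=(1,3)
7. t=2/3 → R at (10,2); v=(-1,3)
8. t=10/3 → T at (20/3,12); v=(-1,-3)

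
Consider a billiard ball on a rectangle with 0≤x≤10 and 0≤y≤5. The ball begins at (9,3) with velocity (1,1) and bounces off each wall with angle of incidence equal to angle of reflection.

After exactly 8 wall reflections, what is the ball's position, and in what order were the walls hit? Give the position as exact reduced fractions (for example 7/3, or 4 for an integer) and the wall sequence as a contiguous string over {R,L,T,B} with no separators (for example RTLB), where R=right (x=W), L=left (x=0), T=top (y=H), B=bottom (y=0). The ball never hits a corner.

1. t=1 → R at (10,4); v=(-1,1)
2. t=1 → T at (9,5); v=(-1,-1)
3. t=5 → B at (4,0); v=(-1,1)
4. t=4 → L at (0,4); v=(1,1)
5. t=1 → T at (1,5); v=(1,-1)
6. t=5 → B at (6,0); v=(1,1)
7. t=4 → R at (10,4); v=(-1,1)
8. t=1 → T at (9,5); v=(-1,-1)

Final position: (9,5)
Wall sequence: RTBLTBRT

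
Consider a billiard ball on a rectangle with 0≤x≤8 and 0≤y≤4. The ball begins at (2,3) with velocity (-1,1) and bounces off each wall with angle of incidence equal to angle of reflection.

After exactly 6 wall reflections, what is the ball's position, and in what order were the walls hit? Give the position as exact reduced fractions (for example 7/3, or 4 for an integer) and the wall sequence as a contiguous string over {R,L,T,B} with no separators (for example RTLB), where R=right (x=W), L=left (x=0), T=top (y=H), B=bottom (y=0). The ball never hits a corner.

1. t=1 → T at (1,4); v=(-1,-1)
2. t=1 → L at (0,3); v=(1,-1)
3. t=3 → B at (3,0); v=(1,1)
4. t=4 → T at (7,4); v=(1,-1)
5. t=1 → R at (8,3); v=(-1,-1)
6. t=3 → B at (5,0); v=(-1,1)

Final position: (5,0)
Wall sequence: TLBTRB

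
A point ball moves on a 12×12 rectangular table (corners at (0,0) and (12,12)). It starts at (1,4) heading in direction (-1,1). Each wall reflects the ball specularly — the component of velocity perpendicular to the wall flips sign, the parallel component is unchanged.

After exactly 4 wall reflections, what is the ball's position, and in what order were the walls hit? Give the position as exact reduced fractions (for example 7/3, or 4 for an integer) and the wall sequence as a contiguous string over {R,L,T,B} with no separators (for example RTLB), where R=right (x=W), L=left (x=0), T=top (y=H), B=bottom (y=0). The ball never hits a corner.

Final position: (5,0)
Wall sequence: LTRB

1. t=1 → L at (0,5); v=(1,1)
2. t=7 → T at (7,12); v=(1,-1)
3. t=5 → R at (12,7); v=(-1,-1)
4. t=7 → B at (5,0); v=(-1,1)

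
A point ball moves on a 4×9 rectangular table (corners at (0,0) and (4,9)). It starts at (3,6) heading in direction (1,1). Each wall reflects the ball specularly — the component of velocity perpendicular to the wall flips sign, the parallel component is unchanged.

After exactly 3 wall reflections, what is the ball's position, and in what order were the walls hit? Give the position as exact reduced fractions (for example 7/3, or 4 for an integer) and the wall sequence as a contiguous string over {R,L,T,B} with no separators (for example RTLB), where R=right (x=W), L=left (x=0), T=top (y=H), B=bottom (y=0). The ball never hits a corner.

Final position: (0,7)
Wall sequence: RTL

1. t=1 → R at (4,7); v=(-1,1)
2. t=2 → T at (2,9); v=(-1,-1)
3. t=2 → L at (0,7); v=(1,-1)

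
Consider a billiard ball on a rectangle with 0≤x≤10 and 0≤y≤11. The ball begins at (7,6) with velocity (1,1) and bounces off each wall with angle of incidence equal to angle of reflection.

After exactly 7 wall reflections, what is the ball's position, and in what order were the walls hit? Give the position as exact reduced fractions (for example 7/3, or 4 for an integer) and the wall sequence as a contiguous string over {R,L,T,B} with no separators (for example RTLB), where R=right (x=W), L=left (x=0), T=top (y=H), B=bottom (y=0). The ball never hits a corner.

Final position: (0,5)
Wall sequence: RTLBRTL

1. t=3 → R at (10,9); v=(-1,1)
2. t=2 → T at (8,11); v=(-1,-1)
3. t=8 → L at (0,3); v=(1,-1)
4. t=3 → B at (3,0); v=(1,1)
5. t=7 → R at (10,7); v=(-1,1)
6. t=4 → T at (6,11); v=(-1,-1)
7. t=6 → L at (0,5); v=(1,-1)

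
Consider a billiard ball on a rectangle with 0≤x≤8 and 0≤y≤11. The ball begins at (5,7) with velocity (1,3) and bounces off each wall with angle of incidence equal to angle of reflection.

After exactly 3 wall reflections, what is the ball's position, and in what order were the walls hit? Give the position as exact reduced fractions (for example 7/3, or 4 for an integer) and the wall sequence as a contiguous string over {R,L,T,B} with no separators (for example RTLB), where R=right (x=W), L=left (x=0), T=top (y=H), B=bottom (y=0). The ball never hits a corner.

Final position: (6,0)
Wall sequence: TRB

1. t=4/3 → T at (19/3,11); v=(1,-3)
2. t=5/3 → R at (8,6); v=(-1,-3)
3. t=2 → B at (6,0); v=(-1,3)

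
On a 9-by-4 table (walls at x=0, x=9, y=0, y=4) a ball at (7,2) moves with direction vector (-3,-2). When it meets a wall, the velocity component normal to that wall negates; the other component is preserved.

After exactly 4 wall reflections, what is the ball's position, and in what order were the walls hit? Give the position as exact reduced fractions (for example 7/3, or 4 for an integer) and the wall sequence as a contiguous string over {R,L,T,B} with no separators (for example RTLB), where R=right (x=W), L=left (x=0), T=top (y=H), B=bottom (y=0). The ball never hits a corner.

1. t=1 → B at (4,0); v=(-3,2)
2. t=4/3 → L at (0,8/3); v=(3,2)
3. t=2/3 → T at (2,4); v=(3,-2)
4. t=2 → B at (8,0); v=(3,2)

Final position: (8,0)
Wall sequence: BLTB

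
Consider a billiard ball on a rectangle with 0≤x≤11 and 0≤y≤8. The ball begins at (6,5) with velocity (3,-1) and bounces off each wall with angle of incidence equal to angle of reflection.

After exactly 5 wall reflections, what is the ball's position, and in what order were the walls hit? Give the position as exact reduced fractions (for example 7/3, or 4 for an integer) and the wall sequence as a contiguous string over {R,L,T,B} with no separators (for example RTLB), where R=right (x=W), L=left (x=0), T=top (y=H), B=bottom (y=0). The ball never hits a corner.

Final position: (0,23/3)
Wall sequence: RBLRL

1. t=5/3 → R at (11,10/3); v=(-3,-1)
2. t=10/3 → B at (1,0); v=(-3,1)
3. t=1/3 → L at (0,1/3); v=(3,1)
4. t=11/3 → R at (11,4); v=(-3,1)
5. t=11/3 → L at (0,23/3); v=(3,1)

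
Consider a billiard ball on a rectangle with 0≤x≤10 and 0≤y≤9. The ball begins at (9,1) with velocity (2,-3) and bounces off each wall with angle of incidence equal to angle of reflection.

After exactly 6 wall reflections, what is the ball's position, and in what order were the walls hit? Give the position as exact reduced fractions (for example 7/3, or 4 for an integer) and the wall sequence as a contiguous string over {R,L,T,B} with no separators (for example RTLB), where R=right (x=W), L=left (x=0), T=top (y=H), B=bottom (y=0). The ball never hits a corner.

1. t=1/3 → B at (29/3,0); v=(2,3)
2. t=1/6 → R at (10,1/2); v=(-2,3)
3. t=17/6 → T at (13/3,9); v=(-2,-3)
4. t=13/6 → L at (0,5/2); v=(2,-3)
5. t=5/6 → B at (5/3,0); v=(2,3)
6. t=3 → T at (23/3,9); v=(2,-3)

Final position: (23/3,9)
Wall sequence: BRTLBT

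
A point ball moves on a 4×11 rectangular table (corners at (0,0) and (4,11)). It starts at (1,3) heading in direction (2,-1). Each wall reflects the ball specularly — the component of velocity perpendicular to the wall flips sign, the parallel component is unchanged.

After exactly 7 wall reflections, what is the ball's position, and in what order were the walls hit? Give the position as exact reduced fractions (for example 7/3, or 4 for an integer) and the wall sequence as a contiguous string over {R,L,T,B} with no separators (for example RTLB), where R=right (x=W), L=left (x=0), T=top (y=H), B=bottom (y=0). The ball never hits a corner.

1. t=3/2 → R at (4,3/2); v=(-2,-1)
2. t=3/2 → B at (1,0); v=(-2,1)
3. t=1/2 → L at (0,1/2); v=(2,1)
4. t=2 → R at (4,5/2); v=(-2,1)
5. t=2 → L at (0,9/2); v=(2,1)
6. t=2 → R at (4,13/2); v=(-2,1)
7. t=2 → L at (0,17/2); v=(2,1)

Final position: (0,17/2)
Wall sequence: RBLRLRL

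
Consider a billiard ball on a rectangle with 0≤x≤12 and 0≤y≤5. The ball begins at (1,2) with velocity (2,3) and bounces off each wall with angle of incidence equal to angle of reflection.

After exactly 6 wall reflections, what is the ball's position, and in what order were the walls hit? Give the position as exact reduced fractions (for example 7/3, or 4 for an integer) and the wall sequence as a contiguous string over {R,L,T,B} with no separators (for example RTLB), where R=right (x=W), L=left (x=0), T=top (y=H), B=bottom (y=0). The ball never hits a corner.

1. t=1 → T at (3,5); v=(2,-3)
2. t=5/3 → B at (19/3,0); v=(2,3)
3. t=5/3 → T at (29/3,5); v=(2,-3)
4. t=7/6 → R at (12,3/2); v=(-2,-3)
5. t=1/2 → B at (11,0); v=(-2,3)
6. t=5/3 → T at (23/3,5); v=(-2,-3)

Final position: (23/3,5)
Wall sequence: TBTRBT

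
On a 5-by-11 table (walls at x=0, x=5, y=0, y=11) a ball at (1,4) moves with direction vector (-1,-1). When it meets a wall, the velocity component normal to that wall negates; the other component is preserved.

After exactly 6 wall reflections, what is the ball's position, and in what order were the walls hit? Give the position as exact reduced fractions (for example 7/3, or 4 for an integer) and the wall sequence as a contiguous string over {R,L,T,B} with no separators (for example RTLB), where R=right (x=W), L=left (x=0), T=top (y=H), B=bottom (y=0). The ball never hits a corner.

1. t=1 → L at (0,3); v=(1,-1)
2. t=3 → B at (3,0); v=(1,1)
3. t=2 → R at (5,2); v=(-1,1)
4. t=5 → L at (0,7); v=(1,1)
5. t=4 → T at (4,11); v=(1,-1)
6. t=1 → R at (5,10); v=(-1,-1)

Final position: (5,10)
Wall sequence: LBRLTR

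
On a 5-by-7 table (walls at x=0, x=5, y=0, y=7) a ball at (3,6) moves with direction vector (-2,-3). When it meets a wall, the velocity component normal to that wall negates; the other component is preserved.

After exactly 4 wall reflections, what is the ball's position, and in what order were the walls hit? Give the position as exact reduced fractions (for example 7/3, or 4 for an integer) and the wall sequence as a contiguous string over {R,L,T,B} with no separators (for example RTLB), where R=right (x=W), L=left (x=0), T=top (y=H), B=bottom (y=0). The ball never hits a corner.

Final position: (13/3,7)
Wall sequence: LBRT

1. t=3/2 → L at (0,3/2); v=(2,-3)
2. t=1/2 → B at (1,0); v=(2,3)
3. t=2 → R at (5,6); v=(-2,3)
4. t=1/3 → T at (13/3,7); v=(-2,-3)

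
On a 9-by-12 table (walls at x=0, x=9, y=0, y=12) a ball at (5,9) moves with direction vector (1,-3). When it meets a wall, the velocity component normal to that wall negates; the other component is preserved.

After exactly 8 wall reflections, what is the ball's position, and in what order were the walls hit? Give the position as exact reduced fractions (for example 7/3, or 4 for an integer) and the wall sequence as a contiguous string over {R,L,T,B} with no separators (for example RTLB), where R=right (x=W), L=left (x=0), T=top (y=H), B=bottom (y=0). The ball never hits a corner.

1. t=3 → B at (8,0); v=(1,3)
2. t=1 → R at (9,3); v=(-1,3)
3. t=3 → T at (6,12); v=(-1,-3)
4. t=4 → B at (2,0); v=(-1,3)
5. t=2 → L at (0,6); v=(1,3)
6. t=2 → T at (2,12); v=(1,-3)
7. t=4 → B at (6,0); v=(1,3)
8. t=3 → R at (9,9); v=(-1,3)

Final position: (9,9)
Wall sequence: BRTBLTBR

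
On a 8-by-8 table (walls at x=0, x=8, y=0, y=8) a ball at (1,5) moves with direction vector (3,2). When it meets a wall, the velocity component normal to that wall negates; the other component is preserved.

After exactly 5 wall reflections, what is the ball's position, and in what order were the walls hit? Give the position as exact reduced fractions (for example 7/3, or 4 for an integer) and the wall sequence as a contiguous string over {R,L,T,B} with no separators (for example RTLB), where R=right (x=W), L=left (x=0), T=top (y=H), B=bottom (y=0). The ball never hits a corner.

1. t=3/2 → T at (11/2,8); v=(3,-2)
2. t=5/6 → R at (8,19/3); v=(-3,-2)
3. t=8/3 → L at (0,1); v=(3,-2)
4. t=1/2 → B at (3/2,0); v=(3,2)
5. t=13/6 → R at (8,13/3); v=(-3,2)

Final position: (8,13/3)
Wall sequence: TRLBR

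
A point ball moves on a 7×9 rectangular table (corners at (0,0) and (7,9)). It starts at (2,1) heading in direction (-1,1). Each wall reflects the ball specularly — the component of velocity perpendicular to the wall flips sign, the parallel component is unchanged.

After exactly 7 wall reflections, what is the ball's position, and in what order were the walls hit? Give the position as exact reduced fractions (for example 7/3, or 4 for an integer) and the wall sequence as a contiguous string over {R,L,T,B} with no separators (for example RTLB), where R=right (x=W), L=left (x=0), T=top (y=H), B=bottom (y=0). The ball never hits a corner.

1. t=2 → L at (0,3); v=(1,1)
2. t=6 → T at (6,9); v=(1,-1)
3. t=1 → R at (7,8); v=(-1,-1)
4. t=7 → L at (0,1); v=(1,-1)
5. t=1 → B at (1,0); v=(1,1)
6. t=6 → R at (7,6); v=(-1,1)
7. t=3 → T at (4,9); v=(-1,-1)

Final position: (4,9)
Wall sequence: LTRLBRT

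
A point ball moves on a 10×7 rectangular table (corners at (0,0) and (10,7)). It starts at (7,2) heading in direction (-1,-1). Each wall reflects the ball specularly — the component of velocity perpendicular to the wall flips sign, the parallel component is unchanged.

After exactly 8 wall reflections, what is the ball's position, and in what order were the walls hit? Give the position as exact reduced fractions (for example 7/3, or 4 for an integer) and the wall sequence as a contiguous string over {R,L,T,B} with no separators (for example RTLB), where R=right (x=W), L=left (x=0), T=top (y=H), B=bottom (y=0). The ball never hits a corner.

1. t=2 → B at (5,0); v=(-1,1)
2. t=5 → L at (0,5); v=(1,1)
3. t=2 → T at (2,7); v=(1,-1)
4. t=7 → B at (9,0); v=(1,1)
5. t=1 → R at (10,1); v=(-1,1)
6. t=6 → T at (4,7); v=(-1,-1)
7. t=4 → L at (0,3); v=(1,-1)
8. t=3 → B at (3,0); v=(1,1)

Final position: (3,0)
Wall sequence: BLTBRTLB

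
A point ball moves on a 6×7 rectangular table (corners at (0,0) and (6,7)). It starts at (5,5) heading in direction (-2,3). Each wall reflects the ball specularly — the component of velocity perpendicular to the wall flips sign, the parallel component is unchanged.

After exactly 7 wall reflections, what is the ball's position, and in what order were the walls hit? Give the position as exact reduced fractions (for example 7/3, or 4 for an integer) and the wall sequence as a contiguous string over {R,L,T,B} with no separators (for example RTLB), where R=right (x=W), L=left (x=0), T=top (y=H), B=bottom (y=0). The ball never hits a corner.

1. t=2/3 → T at (11/3,7); v=(-2,-3)
2. t=11/6 → L at (0,3/2); v=(2,-3)
3. t=1/2 → B at (1,0); v=(2,3)
4. t=7/3 → T at (17/3,7); v=(2,-3)
5. t=1/6 → R at (6,13/2); v=(-2,-3)
6. t=13/6 → B at (5/3,0); v=(-2,3)
7. t=5/6 → L at (0,5/2); v=(2,3)

Final position: (0,5/2)
Wall sequence: TLBTRBL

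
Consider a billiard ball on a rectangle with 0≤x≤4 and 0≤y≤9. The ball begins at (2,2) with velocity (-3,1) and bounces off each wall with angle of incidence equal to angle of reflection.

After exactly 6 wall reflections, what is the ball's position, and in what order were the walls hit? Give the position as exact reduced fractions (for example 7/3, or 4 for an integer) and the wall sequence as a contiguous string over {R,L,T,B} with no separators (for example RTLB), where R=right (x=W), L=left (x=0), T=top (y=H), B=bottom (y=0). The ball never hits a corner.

Final position: (3,9)
Wall sequence: LRLRLT

1. t=2/3 → L at (0,8/3); v=(3,1)
2. t=4/3 → R at (4,4); v=(-3,1)
3. t=4/3 → L at (0,16/3); v=(3,1)
4. t=4/3 → R at (4,20/3); v=(-3,1)
5. t=4/3 → L at (0,8); v=(3,1)
6. t=1 → T at (3,9); v=(3,-1)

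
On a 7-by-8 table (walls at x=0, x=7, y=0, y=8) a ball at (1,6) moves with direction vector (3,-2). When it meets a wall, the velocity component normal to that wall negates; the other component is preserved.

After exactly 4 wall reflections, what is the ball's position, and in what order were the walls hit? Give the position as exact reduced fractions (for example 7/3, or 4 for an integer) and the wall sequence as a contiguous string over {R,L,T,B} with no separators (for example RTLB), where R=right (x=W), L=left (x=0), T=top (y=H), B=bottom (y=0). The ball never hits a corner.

1. t=2 → R at (7,2); v=(-3,-2)
2. t=1 → B at (4,0); v=(-3,2)
3. t=4/3 → L at (0,8/3); v=(3,2)
4. t=7/3 → R at (7,22/3); v=(-3,2)

Final position: (7,22/3)
Wall sequence: RBLR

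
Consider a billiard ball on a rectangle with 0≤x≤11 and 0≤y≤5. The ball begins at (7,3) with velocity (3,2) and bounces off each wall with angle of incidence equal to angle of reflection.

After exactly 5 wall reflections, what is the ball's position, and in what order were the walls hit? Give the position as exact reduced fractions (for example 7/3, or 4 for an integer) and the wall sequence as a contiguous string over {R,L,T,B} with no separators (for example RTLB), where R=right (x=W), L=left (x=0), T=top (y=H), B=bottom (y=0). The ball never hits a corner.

1. t=1 → T at (10,5); v=(3,-2)
2. t=1/3 → R at (11,13/3); v=(-3,-2)
3. t=13/6 → B at (9/2,0); v=(-3,2)
4. t=3/2 → L at (0,3); v=(3,2)
5. t=1 → T at (3,5); v=(3,-2)

Final position: (3,5)
Wall sequence: TRBLT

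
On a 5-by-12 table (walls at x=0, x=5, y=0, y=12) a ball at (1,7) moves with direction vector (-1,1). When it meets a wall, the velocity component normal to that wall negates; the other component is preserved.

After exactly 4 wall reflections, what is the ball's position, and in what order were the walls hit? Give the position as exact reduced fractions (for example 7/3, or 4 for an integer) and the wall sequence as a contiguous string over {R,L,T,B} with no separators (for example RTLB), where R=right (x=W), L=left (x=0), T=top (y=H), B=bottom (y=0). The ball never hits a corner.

Final position: (0,6)
Wall sequence: LTRL

1. t=1 → L at (0,8); v=(1,1)
2. t=4 → T at (4,12); v=(1,-1)
3. t=1 → R at (5,11); v=(-1,-1)
4. t=5 → L at (0,6); v=(1,-1)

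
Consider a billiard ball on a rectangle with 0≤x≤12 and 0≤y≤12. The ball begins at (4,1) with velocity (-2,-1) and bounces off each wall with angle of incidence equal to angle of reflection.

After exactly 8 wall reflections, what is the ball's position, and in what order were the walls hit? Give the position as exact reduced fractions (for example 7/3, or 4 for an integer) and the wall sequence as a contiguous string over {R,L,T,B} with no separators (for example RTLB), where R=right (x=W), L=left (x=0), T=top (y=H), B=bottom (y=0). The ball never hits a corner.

1. t=1 → B at (2,0); v=(-2,1)
2. t=1 → L at (0,1); v=(2,1)
3. t=6 → R at (12,7); v=(-2,1)
4. t=5 → T at (2,12); v=(-2,-1)
5. t=1 → L at (0,11); v=(2,-1)
6. t=6 → R at (12,5); v=(-2,-1)
7. t=5 → B at (2,0); v=(-2,1)
8. t=1 → L at (0,1); v=(2,1)

Final position: (0,1)
Wall sequence: BLRTLRBL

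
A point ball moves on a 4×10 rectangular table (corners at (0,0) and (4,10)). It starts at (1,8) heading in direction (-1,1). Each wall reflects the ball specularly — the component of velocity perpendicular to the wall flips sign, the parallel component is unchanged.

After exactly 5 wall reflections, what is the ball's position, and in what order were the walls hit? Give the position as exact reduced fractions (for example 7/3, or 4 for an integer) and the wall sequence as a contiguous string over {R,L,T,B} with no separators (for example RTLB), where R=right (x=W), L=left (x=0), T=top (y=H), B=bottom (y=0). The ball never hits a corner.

1. t=1 → L at (0,9); v=(1,1)
2. t=1 → T at (1,10); v=(1,-1)
3. t=3 → R at (4,7); v=(-1,-1)
4. t=4 → L at (0,3); v=(1,-1)
5. t=3 → B at (3,0); v=(1,1)

Final position: (3,0)
Wall sequence: LTRLB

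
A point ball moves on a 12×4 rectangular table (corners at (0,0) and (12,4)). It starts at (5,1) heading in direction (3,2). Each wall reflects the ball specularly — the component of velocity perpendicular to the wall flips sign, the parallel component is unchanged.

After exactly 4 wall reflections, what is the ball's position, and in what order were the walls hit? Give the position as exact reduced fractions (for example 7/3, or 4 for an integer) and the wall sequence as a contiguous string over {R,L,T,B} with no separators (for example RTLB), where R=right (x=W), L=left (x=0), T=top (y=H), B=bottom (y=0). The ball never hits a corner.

1. t=3/2 → T at (19/2,4); v=(3,-2)
2. t=5/6 → R at (12,7/3); v=(-3,-2)
3. t=7/6 → B at (17/2,0); v=(-3,2)
4. t=2 → T at (5/2,4); v=(-3,-2)

Final position: (5/2,4)
Wall sequence: TRBT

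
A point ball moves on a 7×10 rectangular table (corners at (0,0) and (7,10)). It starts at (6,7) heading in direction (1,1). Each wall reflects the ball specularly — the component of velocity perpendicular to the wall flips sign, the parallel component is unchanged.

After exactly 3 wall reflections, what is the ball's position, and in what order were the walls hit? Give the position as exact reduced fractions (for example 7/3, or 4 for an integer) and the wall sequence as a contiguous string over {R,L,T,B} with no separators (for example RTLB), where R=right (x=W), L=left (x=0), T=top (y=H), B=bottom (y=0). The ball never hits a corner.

Final position: (0,5)
Wall sequence: RTL

1. t=1 → R at (7,8); v=(-1,1)
2. t=2 → T at (5,10); v=(-1,-1)
3. t=5 → L at (0,5); v=(1,-1)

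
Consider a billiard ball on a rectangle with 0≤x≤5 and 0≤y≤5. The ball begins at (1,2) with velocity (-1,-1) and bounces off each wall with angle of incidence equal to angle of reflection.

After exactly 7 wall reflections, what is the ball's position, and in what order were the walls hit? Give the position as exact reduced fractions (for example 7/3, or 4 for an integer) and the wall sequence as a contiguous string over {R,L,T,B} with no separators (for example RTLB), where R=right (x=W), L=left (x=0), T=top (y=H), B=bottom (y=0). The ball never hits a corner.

1. t=1 → L at (0,1); v=(1,-1)
2. t=1 → B at (1,0); v=(1,1)
3. t=4 → R at (5,4); v=(-1,1)
4. t=1 → T at (4,5); v=(-1,-1)
5. t=4 → L at (0,1); v=(1,-1)
6. t=1 → B at (1,0); v=(1,1)
7. t=4 → R at (5,4); v=(-1,1)

Final position: (5,4)
Wall sequence: LBRTLBR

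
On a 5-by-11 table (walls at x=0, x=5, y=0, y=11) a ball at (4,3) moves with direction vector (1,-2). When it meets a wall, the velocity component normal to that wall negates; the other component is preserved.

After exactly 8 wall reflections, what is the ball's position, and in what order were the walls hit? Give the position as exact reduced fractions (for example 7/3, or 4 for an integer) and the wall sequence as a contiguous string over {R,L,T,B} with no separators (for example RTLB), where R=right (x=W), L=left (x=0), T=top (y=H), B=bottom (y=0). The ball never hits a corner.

Final position: (2,11)
Wall sequence: RBLTRBLT

1. t=1 → R at (5,1); v=(-1,-2)
2. t=1/2 → B at (9/2,0); v=(-1,2)
3. t=9/2 → L at (0,9); v=(1,2)
4. t=1 → T at (1,11); v=(1,-2)
5. t=4 → R at (5,3); v=(-1,-2)
6. t=3/2 → B at (7/2,0); v=(-1,2)
7. t=7/2 → L at (0,7); v=(1,2)
8. t=2 → T at (2,11); v=(1,-2)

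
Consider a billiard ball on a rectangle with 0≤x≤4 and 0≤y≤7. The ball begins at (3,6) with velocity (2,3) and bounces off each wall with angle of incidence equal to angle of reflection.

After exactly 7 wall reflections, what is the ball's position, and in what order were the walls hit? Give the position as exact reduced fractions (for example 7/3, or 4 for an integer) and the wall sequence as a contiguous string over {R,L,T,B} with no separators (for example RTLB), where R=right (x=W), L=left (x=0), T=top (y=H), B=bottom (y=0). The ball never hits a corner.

1. t=1/3 → T at (11/3,7); v=(2,-3)
2. t=1/6 → R at (4,13/2); v=(-2,-3)
3. t=2 → L at (0,1/2); v=(2,-3)
4. t=1/6 → B at (1/3,0); v=(2,3)
5. t=11/6 → R at (4,11/2); v=(-2,3)
6. t=1/2 → T at (3,7); v=(-2,-3)
7. t=3/2 → L at (0,5/2); v=(2,-3)

Final position: (0,5/2)
Wall sequence: TRLBRTL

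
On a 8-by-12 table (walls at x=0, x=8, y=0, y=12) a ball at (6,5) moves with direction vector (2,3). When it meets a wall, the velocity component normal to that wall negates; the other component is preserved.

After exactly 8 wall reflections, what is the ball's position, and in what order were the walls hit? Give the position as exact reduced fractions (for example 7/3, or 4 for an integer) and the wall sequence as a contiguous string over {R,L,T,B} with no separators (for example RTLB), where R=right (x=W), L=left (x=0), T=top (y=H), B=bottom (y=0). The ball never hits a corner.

1. t=1 → R at (8,8); v=(-2,3)
2. t=4/3 → T at (16/3,12); v=(-2,-3)
3. t=8/3 → L at (0,4); v=(2,-3)
4. t=4/3 → B at (8/3,0); v=(2,3)
5. t=8/3 → R at (8,8); v=(-2,3)
6. t=4/3 → T at (16/3,12); v=(-2,-3)
7. t=8/3 → L at (0,4); v=(2,-3)
8. t=4/3 → B at (8/3,0); v=(2,3)

Final position: (8/3,0)
Wall sequence: RTLBRTLB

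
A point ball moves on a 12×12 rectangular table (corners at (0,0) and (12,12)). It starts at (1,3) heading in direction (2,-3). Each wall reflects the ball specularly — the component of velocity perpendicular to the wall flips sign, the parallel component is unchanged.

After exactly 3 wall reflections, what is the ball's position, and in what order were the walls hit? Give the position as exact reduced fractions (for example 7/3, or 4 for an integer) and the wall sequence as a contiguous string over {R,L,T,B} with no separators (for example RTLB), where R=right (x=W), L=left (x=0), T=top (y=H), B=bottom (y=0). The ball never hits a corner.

1. t=1 → B at (3,0); v=(2,3)
2. t=4 → T at (11,12); v=(2,-3)
3. t=1/2 → R at (12,21/2); v=(-2,-3)

Final position: (12,21/2)
Wall sequence: BTR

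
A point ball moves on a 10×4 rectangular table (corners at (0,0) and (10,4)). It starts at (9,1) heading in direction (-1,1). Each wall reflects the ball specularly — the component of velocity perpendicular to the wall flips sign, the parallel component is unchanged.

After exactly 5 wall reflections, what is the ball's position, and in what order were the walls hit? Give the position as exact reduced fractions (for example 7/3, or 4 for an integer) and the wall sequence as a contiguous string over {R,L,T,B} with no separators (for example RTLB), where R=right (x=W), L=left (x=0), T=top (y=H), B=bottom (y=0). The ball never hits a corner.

1. t=3 → T at (6,4); v=(-1,-1)
2. t=4 → B at (2,0); v=(-1,1)
3. t=2 → L at (0,2); v=(1,1)
4. t=2 → T at (2,4); v=(1,-1)
5. t=4 → B at (6,0); v=(1,1)

Final position: (6,0)
Wall sequence: TBLTB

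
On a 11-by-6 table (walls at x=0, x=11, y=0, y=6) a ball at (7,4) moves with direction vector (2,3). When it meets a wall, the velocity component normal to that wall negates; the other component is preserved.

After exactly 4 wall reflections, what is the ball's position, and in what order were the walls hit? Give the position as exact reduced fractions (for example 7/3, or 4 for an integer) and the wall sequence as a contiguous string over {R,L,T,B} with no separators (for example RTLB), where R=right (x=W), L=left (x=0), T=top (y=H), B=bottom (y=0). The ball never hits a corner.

1. t=2/3 → T at (25/3,6); v=(2,-3)
2. t=4/3 → R at (11,2); v=(-2,-3)
3. t=2/3 → B at (29/3,0); v=(-2,3)
4. t=2 → T at (17/3,6); v=(-2,-3)

Final position: (17/3,6)
Wall sequence: TRBT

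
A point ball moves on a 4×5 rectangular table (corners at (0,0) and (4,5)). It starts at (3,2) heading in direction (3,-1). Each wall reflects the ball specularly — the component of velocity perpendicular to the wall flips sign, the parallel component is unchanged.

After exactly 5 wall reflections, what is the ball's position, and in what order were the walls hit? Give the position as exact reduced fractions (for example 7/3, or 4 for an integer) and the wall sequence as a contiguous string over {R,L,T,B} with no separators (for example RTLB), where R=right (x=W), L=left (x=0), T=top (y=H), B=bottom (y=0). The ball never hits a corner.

1. t=1/3 → R at (4,5/3); v=(-3,-1)
2. t=4/3 → L at (0,1/3); v=(3,-1)
3. t=1/3 → B at (1,0); v=(3,1)
4. t=1 → R at (4,1); v=(-3,1)
5. t=4/3 → L at (0,7/3); v=(3,1)

Final position: (0,7/3)
Wall sequence: RLBRL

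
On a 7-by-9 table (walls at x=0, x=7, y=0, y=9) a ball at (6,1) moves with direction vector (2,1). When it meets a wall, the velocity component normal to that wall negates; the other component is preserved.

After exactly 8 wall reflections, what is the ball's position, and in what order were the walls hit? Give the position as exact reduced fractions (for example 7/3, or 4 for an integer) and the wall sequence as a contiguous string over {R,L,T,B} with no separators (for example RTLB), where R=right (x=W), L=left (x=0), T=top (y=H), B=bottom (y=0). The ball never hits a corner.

Final position: (0,1)
Wall sequence: RLRTLRBL

1. t=1/2 → R at (7,3/2); v=(-2,1)
2. t=7/2 → L at (0,5); v=(2,1)
3. t=7/2 → R at (7,17/2); v=(-2,1)
4. t=1/2 → T at (6,9); v=(-2,-1)
5. t=3 → L at (0,6); v=(2,-1)
6. t=7/2 → R at (7,5/2); v=(-2,-1)
7. t=5/2 → B at (2,0); v=(-2,1)
8. t=1 → L at (0,1); v=(2,1)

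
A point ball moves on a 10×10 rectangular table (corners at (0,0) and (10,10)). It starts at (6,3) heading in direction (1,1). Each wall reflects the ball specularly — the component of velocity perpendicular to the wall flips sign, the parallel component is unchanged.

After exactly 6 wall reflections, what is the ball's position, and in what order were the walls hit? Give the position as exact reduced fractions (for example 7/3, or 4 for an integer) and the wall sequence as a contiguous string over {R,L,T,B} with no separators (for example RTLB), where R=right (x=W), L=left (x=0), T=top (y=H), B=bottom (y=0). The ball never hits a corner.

Final position: (7,10)
Wall sequence: RTLBRT

1. t=4 → R at (10,7); v=(-1,1)
2. t=3 → T at (7,10); v=(-1,-1)
3. t=7 → L at (0,3); v=(1,-1)
4. t=3 → B at (3,0); v=(1,1)
5. t=7 → R at (10,7); v=(-1,1)
6. t=3 → T at (7,10); v=(-1,-1)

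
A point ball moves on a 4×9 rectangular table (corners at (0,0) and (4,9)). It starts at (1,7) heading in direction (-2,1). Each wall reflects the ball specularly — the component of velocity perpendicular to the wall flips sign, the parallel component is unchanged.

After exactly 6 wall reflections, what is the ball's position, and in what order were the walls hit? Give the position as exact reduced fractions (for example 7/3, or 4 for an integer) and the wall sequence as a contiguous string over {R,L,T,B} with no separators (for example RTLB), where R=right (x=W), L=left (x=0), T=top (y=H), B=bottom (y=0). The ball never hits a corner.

Final position: (0,5/2)
Wall sequence: LTRLRL

1. t=1/2 → L at (0,15/2); v=(2,1)
2. t=3/2 → T at (3,9); v=(2,-1)
3. t=1/2 → R at (4,17/2); v=(-2,-1)
4. t=2 → L at (0,13/2); v=(2,-1)
5. t=2 → R at (4,9/2); v=(-2,-1)
6. t=2 → L at (0,5/2); v=(2,-1)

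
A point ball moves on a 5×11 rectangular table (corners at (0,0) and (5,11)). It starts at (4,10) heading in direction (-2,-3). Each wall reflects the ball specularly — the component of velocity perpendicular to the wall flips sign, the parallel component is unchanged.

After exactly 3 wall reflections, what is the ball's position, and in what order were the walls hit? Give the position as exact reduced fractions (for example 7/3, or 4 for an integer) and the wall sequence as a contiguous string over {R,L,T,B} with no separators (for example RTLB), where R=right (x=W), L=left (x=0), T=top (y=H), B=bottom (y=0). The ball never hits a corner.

1. t=2 → L at (0,4); v=(2,-3)
2. t=4/3 → B at (8/3,0); v=(2,3)
3. t=7/6 → R at (5,7/2); v=(-2,3)

Final position: (5,7/2)
Wall sequence: LBR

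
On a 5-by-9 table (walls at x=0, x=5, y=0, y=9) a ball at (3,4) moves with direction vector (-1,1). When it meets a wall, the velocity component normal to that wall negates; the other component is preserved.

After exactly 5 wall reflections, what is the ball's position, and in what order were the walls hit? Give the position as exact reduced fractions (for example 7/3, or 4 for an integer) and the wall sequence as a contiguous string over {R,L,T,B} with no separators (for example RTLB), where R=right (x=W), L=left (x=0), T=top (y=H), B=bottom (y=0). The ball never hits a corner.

1. t=3 → L at (0,7); v=(1,1)
2. t=2 → T at (2,9); v=(1,-1)
3. t=3 → R at (5,6); v=(-1,-1)
4. t=5 → L at (0,1); v=(1,-1)
5. t=1 → B at (1,0); v=(1,1)

Final position: (1,0)
Wall sequence: LTRLB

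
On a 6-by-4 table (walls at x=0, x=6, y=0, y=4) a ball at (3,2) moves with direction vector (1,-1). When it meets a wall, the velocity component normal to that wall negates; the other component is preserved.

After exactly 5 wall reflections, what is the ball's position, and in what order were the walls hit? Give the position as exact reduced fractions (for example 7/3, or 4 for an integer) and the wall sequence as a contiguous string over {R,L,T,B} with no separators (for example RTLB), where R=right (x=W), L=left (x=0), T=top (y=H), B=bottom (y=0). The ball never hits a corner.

1. t=2 → B at (5,0); v=(1,1)
2. t=1 → R at (6,1); v=(-1,1)
3. t=3 → T at (3,4); v=(-1,-1)
4. t=3 → L at (0,1); v=(1,-1)
5. t=1 → B at (1,0); v=(1,1)

Final position: (1,0)
Wall sequence: BRTLB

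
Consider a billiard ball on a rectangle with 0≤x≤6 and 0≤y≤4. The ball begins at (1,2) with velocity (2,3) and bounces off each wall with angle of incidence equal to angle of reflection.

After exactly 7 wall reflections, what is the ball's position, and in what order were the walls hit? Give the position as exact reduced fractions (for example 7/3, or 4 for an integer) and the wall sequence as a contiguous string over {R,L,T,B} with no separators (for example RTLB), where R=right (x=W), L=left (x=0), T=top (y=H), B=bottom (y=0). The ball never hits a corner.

Final position: (1,4)
Wall sequence: TBRTBLT

1. t=2/3 → T at (7/3,4); v=(2,-3)
2. t=4/3 → B at (5,0); v=(2,3)
3. t=1/2 → R at (6,3/2); v=(-2,3)
4. t=5/6 → T at (13/3,4); v=(-2,-3)
5. t=4/3 → B at (5/3,0); v=(-2,3)
6. t=5/6 → L at (0,5/2); v=(2,3)
7. t=1/2 → T at (1,4); v=(2,-3)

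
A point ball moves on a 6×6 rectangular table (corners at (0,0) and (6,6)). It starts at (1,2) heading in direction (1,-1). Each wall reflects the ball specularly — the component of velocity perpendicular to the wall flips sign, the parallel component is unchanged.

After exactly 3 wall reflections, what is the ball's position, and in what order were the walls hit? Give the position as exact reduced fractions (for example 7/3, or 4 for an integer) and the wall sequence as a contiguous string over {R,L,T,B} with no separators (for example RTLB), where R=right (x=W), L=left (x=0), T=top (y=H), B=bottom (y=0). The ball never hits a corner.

Final position: (3,6)
Wall sequence: BRT

1. t=2 → B at (3,0); v=(1,1)
2. t=3 → R at (6,3); v=(-1,1)
3. t=3 → T at (3,6); v=(-1,-1)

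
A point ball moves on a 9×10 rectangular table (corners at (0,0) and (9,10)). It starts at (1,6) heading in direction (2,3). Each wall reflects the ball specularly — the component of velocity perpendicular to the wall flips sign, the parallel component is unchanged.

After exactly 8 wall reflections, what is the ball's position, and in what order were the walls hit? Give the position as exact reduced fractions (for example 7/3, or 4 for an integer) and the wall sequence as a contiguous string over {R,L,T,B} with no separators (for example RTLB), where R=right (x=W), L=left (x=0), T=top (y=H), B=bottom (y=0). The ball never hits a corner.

Final position: (17/3,10)
Wall sequence: TRBTLBRT

1. t=4/3 → T at (11/3,10); v=(2,-3)
2. t=8/3 → R at (9,2); v=(-2,-3)
3. t=2/3 → B at (23/3,0); v=(-2,3)
4. t=10/3 → T at (1,10); v=(-2,-3)
5. t=1/2 → L at (0,17/2); v=(2,-3)
6. t=17/6 → B at (17/3,0); v=(2,3)
7. t=5/3 → R at (9,5); v=(-2,3)
8. t=5/3 → T at (17/3,10); v=(-2,-3)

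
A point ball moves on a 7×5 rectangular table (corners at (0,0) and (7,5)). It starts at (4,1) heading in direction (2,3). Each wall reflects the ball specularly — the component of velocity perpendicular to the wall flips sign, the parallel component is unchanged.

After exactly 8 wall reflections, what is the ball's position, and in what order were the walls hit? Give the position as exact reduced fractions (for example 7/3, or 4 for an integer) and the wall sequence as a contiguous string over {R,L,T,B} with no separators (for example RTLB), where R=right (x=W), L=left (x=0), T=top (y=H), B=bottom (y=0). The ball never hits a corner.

Final position: (7,7/2)
Wall sequence: TRBTLBTR

1. t=4/3 → T at (20/3,5); v=(2,-3)
2. t=1/6 → R at (7,9/2); v=(-2,-3)
3. t=3/2 → B at (4,0); v=(-2,3)
4. t=5/3 → T at (2/3,5); v=(-2,-3)
5. t=1/3 → L at (0,4); v=(2,-3)
6. t=4/3 → B at (8/3,0); v=(2,3)
7. t=5/3 → T at (6,5); v=(2,-3)
8. t=1/2 → R at (7,7/2); v=(-2,-3)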